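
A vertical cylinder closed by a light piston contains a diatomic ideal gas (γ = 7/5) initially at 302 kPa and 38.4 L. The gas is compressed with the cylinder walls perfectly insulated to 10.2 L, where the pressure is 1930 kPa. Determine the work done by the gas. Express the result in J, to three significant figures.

Adiabatic: W = (P₁V₁ − P₂V₂)/(γ − 1) with γ = 7/5.
P₁V₁ = 11597 J, P₂V₂ = 19686 J.
W = (11597 − 19686) / 0.4 = -20223 J.

W ≈ -20200 J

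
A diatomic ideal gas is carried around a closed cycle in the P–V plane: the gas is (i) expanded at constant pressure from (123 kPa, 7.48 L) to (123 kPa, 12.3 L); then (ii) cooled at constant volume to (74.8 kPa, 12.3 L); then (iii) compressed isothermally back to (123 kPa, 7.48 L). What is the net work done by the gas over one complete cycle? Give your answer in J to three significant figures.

Leg (i): W = PΔV = (123)(12.3 − 7.48) = 592.9 J.
Leg (ii): W = 0.
Leg (iii): W = PᵢVᵢ ln(V_f/Vᵢ) = (920) ln(7.48/12.3) = -457.6 J.
W_net = 592.9 − 457.6 = 135.3 J.

W_net ≈ 135 J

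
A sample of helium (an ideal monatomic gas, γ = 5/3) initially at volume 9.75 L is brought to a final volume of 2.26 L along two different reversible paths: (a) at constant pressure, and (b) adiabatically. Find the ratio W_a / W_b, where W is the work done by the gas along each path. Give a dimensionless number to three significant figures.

Path (a) isobaric: W = P₁(V₂ − V₁) → W_a/(P₁V₁) = -0.7682.
Path (b) adiabatic: W = P₁V₁(1 − (V₁/V₂)^(γ−1))/(γ−1) → W_b/(P₁V₁) = -2.475.
W_a / W_b = -0.7682 / -2.475 = 0.3104.

W_a / W_b ≈ 0.310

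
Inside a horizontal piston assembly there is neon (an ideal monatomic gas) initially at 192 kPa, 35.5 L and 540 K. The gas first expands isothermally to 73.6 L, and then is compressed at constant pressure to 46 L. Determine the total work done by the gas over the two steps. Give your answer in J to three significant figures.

W_total ≈ 2410 J

Step 1 (isothermal): W = P₁V₁ ln(V₂/V₁) = (6816) ln(73.6/35.5) = 4970 J.
After step 1: P = 92.61 kPa, V = 73.6 L, T = 540 K.
Step 2 (isobaric): W = PΔV = (92.61 kPa)(46 − 73.6 L) = -2556 J.
W_total = 4970 − 2556 = 2414 J.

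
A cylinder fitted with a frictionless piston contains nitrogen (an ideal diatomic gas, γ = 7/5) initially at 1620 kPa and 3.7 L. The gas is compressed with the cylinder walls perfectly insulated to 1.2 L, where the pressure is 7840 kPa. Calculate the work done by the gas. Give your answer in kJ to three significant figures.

W ≈ -8.54 kJ

Adiabatic: W = (P₁V₁ − P₂V₂)/(γ − 1) with γ = 7/5.
P₁V₁ = 5994 J, P₂V₂ = 9408 J.
W = (5994 − 9408) / 0.4 = -8535 J.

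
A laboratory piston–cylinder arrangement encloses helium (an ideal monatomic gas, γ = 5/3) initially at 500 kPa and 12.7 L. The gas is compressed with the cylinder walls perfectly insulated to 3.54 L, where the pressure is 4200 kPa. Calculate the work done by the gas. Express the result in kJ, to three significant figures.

W ≈ -12.8 kJ

Adiabatic: W = (P₁V₁ − P₂V₂)/(γ − 1) with γ = 5/3.
P₁V₁ = 6350 J, P₂V₂ = 14868 J.
W = (6350 − 14868) / 0.6667 = -12777 J.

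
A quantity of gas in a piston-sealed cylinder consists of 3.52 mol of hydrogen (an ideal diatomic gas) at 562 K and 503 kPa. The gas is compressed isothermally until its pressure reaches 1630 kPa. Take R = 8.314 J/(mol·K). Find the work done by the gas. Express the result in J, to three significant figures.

Isothermal process: W = nRT ln(V₂/V₁) = nRT ln(P₁/P₂).
W = (3.52)(8.314)(562) × ln(503/1630)
  = 16447 × ln(0.3086) = 16447 × -1.176
W_by_gas = -19338 J.

W ≈ -19300 J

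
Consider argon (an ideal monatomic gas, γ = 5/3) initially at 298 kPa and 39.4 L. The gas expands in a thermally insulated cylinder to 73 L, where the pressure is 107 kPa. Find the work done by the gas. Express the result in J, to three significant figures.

Adiabatic: W = (P₁V₁ − P₂V₂)/(γ − 1) with γ = 5/3.
P₁V₁ = 11741 J, P₂V₂ = 7811 J.
W = (11741 − 7811) / 0.6667 = 5895 J.

W ≈ 5900 J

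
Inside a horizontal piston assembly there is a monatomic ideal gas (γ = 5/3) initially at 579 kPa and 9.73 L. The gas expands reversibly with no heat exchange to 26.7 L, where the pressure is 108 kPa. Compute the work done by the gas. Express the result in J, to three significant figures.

W ≈ 4130 J

Adiabatic: W = (P₁V₁ − P₂V₂)/(γ − 1) with γ = 5/3.
P₁V₁ = 5634 J, P₂V₂ = 2884 J.
W = (5634 − 2884) / 0.6667 = 4125 J.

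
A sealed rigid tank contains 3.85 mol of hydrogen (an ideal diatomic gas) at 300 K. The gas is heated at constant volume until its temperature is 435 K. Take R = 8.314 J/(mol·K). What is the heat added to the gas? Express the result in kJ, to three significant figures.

Constant volume ⇒ W = 0, so Q = ΔU = nCᵥΔT with Cᵥ = 5R/2 = 20.79 J/(mol·K).
ΔU = (3.85)(20.79)(435 − 300) = 10803 J.

Q ≈ 10.8 kJ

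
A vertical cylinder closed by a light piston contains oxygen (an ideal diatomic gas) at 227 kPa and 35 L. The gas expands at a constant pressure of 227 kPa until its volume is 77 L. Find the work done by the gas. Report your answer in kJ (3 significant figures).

W ≈ 9.53 kJ

Isobaric: W = P ΔV.
W = (227 kPa)(77 − 35 L) = (227)(42) = 9534 J.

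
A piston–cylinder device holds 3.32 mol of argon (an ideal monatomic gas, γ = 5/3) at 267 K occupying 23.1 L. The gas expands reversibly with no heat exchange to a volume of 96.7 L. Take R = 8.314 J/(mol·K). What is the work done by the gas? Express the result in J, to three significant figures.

W ≈ 6800 J

Adiabatic: TV^(γ−1) = const with γ = 5/3.
T₂ = T₁ (V₁/V₂)^(γ−1) = 267 × (23.1/96.7)^0.667 = 267 × 0.385 = 102.8 K.
W_by = nCᵥ(T₁ − T₂) = (3.32)(12.47)(267 − 102.8) = 6799 J.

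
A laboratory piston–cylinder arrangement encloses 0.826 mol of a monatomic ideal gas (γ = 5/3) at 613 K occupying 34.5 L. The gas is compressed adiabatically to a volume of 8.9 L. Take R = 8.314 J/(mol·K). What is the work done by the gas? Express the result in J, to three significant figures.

Adiabatic: TV^(γ−1) = const with γ = 5/3.
T₂ = T₁ (V₁/V₂)^(γ−1) = 613 × (34.5/8.9)^0.667 = 613 × 2.468 = 1513 K.
W_by = nCᵥ(T₁ − T₂) = (0.826)(12.47)(613 − 1513) = -9268 J.

W ≈ -9270 J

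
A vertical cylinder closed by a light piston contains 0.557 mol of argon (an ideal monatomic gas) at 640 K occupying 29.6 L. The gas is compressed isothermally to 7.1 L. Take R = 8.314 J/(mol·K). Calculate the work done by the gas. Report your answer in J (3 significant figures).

Isothermal: W = nRT ln(V₂/V₁).
W = (0.557)(8.314)(640) × ln(7.1/29.6)
  = 2964 × -1.428
W_by_gas = -4231 J.

W ≈ -4230 J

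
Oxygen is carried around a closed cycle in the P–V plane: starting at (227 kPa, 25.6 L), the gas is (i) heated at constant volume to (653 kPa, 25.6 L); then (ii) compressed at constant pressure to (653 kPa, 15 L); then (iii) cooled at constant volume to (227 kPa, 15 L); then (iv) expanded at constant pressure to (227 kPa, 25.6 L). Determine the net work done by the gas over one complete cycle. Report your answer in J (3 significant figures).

W_net ≈ -4520 J

Constant-volume legs do no work.
W(ii) = (653)(15 − 25.6) = -6922 J; W(iv) = (227)(25.6 − 15) = 2406 J.
W_net = -6922 + 2406 = -4516 J (the counter-clockwise enclosed area).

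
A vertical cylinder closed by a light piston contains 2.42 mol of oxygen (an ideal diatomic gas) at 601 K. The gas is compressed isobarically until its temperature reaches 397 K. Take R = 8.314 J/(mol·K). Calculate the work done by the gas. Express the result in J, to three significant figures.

W ≈ -4100 J

Isobaric: W = P ΔV = nR ΔT.
W = (2.42)(8.314)(397 − 601) = -4104 J.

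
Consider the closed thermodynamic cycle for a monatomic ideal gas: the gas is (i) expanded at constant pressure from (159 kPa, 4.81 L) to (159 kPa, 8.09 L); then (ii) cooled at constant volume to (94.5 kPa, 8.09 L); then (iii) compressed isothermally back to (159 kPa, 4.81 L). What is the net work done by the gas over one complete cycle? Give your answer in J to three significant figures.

W_net ≈ 124 J

Leg (i): W = PΔV = (159)(8.09 − 4.81) = 521.5 J.
Leg (ii): W = 0.
Leg (iii): W = PᵢVᵢ ln(V_f/Vᵢ) = (764.5) ln(4.81/8.09) = -397.5 J.
W_net = 521.5 − 397.5 = 124 J.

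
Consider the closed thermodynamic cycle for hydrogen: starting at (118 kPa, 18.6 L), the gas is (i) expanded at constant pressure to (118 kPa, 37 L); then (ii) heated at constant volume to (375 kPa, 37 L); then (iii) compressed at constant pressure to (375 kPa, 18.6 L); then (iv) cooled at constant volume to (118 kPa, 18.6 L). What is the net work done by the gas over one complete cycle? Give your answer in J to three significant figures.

W_net ≈ -4730 J

Constant-volume legs do no work.
W(i) = (118)(37 − 18.6) = 2171 J; W(iii) = (375)(18.6 − 37) = -6900 J.
W_net = 2171 − 6900 = -4729 J (the counter-clockwise enclosed area).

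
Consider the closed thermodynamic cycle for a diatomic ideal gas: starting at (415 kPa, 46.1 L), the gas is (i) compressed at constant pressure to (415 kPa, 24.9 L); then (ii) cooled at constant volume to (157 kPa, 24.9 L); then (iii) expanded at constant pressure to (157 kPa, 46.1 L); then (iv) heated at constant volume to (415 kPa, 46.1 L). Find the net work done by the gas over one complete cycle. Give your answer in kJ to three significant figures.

W_net ≈ -5.47 kJ

Constant-volume legs do no work.
W(i) = (415)(24.9 − 46.1) = -8798 J; W(iii) = (157)(46.1 − 24.9) = 3328 J.
W_net = -8798 + 3328 = -5470 J (the counter-clockwise enclosed area).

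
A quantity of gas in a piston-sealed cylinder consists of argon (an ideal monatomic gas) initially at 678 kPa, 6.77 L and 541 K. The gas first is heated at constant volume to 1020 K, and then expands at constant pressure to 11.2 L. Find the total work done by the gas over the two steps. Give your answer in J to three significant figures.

Step 1 (isochoric): W = 0 (constant volume).
After step 1: P = 1278 kPa (V unchanged).
Step 2 (isobaric): W = PΔV = (1278 kPa)(11.2 − 6.77 L) = 5663 J.
W_total = 0 + 5663 = 5663 J.

W_total ≈ 5660 J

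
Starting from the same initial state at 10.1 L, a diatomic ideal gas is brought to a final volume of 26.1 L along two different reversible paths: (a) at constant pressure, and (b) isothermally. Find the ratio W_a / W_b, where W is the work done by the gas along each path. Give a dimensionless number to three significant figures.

W_a / W_b ≈ 1.67

Path (a) isobaric: W = P₁(V₂ − V₁) → W_a/(P₁V₁) = 1.584.
Path (b) isothermal: W = P₁V₁ ln(V₂/V₁) → W_b/(P₁V₁) = 0.9494.
W_a / W_b = 1.584 / 0.9494 = 1.669.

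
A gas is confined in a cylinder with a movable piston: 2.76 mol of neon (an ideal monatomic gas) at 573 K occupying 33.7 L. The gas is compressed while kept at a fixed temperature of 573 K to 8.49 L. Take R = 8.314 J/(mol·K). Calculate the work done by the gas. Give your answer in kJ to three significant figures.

Isothermal: W = nRT ln(V₂/V₁).
W = (2.76)(8.314)(573) × ln(8.49/33.7)
  = 13148 × -1.379
W_by_gas = -18127 J.

W ≈ -18.1 kJ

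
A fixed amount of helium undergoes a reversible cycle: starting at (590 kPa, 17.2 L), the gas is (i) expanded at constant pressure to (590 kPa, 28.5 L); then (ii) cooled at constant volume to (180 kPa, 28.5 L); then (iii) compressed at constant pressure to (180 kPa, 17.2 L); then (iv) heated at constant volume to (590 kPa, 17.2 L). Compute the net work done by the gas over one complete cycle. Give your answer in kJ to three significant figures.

Constant-volume legs do no work.
W(i) = (590)(28.5 − 17.2) = 6667 J; W(iii) = (180)(17.2 − 28.5) = -2034 J.
W_net = 6667 − 2034 = 4633 J (the clockwise enclosed area).

W_net ≈ 4.63 kJ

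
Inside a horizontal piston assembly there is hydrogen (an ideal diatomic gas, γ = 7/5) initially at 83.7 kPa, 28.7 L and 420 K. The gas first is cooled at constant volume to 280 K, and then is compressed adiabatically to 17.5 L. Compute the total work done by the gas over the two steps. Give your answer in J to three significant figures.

W_total ≈ -876 J

Step 1 (isochoric): W = 0 (constant volume).
After step 1: P = 55.8 kPa (V unchanged).
Step 2 (adiabatic): W = (P₁V₁ − P₂V₂)/(γ−1) = (1601 − 1952)/0.4 = -876.1 J.
W_total = 0 − 876.1 = -876.1 J.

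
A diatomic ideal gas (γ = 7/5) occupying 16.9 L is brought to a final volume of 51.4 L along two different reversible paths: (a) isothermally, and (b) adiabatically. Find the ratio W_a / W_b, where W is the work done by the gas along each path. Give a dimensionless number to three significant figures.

W_a / W_b ≈ 1.24

Path (a) isothermal: W = P₁V₁ ln(V₂/V₁) → W_a/(P₁V₁) = 1.112.
Path (b) adiabatic: W = P₁V₁(1 − (V₁/V₂)^(γ−1))/(γ−1) → W_b/(P₁V₁) = 0.8978.
W_a / W_b = 1.112 / 0.8978 = 1.239.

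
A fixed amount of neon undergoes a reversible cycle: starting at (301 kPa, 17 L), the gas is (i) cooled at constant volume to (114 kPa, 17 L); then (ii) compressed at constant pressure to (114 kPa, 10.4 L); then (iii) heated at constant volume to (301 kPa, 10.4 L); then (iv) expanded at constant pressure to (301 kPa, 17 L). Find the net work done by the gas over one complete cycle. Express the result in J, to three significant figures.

W_net ≈ 1230 J

Constant-volume legs do no work.
W(ii) = (114)(10.4 − 17) = -752.4 J; W(iv) = (301)(17 − 10.4) = 1987 J.
W_net = -752.4 + 1987 = 1234 J (the clockwise enclosed area).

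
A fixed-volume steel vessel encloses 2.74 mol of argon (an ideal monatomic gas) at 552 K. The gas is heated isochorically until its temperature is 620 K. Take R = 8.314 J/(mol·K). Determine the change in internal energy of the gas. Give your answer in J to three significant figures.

Constant volume ⇒ W = 0, so Q = ΔU = nCᵥΔT with Cᵥ = 3R/2 = 12.47 J/(mol·K).
ΔU = (2.74)(12.47)(620 − 552) = 2324 J.

ΔU ≈ 2320 J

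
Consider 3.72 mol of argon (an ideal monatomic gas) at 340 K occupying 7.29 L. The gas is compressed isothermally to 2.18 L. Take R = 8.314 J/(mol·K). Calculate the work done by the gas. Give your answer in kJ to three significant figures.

W ≈ -12.7 kJ

Isothermal: W = nRT ln(V₂/V₁).
W = (3.72)(8.314)(340) × ln(2.18/7.29)
  = 10516 × -1.207
W_by_gas = -12694 J.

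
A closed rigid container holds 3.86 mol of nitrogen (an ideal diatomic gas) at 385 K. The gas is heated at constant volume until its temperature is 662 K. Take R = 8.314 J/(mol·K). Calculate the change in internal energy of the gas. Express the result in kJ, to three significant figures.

Constant volume ⇒ W = 0, so Q = ΔU = nCᵥΔT with Cᵥ = 5R/2 = 20.79 J/(mol·K).
ΔU = (3.86)(20.79)(662 − 385) = 22224 J.

ΔU ≈ 22.2 kJ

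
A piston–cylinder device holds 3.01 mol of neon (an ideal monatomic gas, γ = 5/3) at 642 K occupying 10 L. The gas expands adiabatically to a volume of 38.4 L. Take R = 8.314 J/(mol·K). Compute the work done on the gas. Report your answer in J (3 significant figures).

W ≈ -14300 J

Adiabatic: TV^(γ−1) = const with γ = 5/3.
T₂ = T₁ (V₁/V₂)^(γ−1) = 642 × (10/38.4)^0.667 = 642 × 0.4078 = 261.8 K.
W_by = nCᵥ(T₁ − T₂) = (3.01)(12.47)(642 − 261.8) = 14272 J.
Work on gas = −W_by = -14272 J.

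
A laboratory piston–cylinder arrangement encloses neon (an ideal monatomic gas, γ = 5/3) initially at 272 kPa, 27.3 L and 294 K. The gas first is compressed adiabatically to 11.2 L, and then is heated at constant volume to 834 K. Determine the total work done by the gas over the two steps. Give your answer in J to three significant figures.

W_total ≈ -9040 J

Step 1 (adiabatic): W = (P₁V₁ − P₂V₂)/(γ−1) = (7426 − 13449)/0.667 = -9035 J.
Step 2 (isochoric): W = 0 (constant volume).
W_total = -9035 + 0 = -9035 J.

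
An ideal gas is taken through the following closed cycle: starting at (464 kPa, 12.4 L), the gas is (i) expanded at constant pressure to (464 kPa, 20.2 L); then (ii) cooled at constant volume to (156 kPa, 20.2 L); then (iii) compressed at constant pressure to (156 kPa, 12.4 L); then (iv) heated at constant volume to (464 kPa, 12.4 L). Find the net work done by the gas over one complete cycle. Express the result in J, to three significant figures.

W_net ≈ 2400 J

Constant-volume legs do no work.
W(i) = (464)(20.2 − 12.4) = 3619 J; W(iii) = (156)(12.4 − 20.2) = -1217 J.
W_net = 3619 − 1217 = 2402 J (the clockwise enclosed area).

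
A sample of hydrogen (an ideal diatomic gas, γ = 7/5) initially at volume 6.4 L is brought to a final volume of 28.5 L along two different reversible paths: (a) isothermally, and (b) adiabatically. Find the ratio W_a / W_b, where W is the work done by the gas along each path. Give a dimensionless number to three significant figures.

Path (a) isothermal: W = P₁V₁ ln(V₂/V₁) → W_a/(P₁V₁) = 1.494.
Path (b) adiabatic: W = P₁V₁(1 − (V₁/V₂)^(γ−1))/(γ−1) → W_b/(P₁V₁) = 1.124.
W_a / W_b = 1.494 / 1.124 = 1.328.

W_a / W_b ≈ 1.33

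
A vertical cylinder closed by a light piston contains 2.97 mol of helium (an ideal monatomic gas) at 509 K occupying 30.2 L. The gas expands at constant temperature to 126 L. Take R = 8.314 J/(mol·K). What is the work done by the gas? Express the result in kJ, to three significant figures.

Isothermal: W = nRT ln(V₂/V₁).
W = (2.97)(8.314)(509) × ln(126/30.2)
  = 12569 × 1.428
W_by_gas = 17953 J.

W ≈ 18.0 kJ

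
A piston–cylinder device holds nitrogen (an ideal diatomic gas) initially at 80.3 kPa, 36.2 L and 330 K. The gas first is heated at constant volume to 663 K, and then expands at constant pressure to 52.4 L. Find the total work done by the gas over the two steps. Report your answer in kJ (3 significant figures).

Step 1 (isochoric): W = 0 (constant volume).
After step 1: P = 161.3 kPa (V unchanged).
Step 2 (isobaric): W = PΔV = (161.3 kPa)(52.4 − 36.2 L) = 2614 J.
W_total = 0 + 2614 = 2614 J.

W_total ≈ 2.61 kJ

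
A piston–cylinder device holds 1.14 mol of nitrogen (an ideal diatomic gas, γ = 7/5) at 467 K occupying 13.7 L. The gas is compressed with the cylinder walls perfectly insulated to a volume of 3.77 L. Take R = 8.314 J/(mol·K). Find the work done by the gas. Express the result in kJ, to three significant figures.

Adiabatic: TV^(γ−1) = const with γ = 7/5.
T₂ = T₁ (V₁/V₂)^(γ−1) = 467 × (13.7/3.77)^0.4 = 467 × 1.676 = 782.5 K.
W_by = nCᵥ(T₁ − T₂) = (1.14)(20.79)(467 − 782.5) = -7475 J.

W ≈ -7.48 kJ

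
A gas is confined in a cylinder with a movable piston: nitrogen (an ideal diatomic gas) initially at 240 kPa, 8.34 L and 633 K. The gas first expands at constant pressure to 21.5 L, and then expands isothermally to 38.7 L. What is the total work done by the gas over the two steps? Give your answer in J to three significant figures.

W_total ≈ 6190 J

Step 1 (isobaric): W = PΔV = (240 kPa)(21.5 − 8.34 L) = 3158 J.
After step 1: P = 240 kPa, V = 21.5 L, T = 1632 K.
Step 2 (isothermal): W = P₁V₁ ln(V₂/V₁) = (5160) ln(38.7/21.5) = 3033 J.
W_total = 3158 + 3033 = 6191 J.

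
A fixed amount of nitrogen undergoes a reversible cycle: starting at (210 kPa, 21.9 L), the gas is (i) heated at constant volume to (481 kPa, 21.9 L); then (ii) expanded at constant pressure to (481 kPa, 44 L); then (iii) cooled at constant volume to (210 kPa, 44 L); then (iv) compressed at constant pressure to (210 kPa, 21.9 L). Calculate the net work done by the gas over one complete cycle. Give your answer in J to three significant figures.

W_net ≈ 5990 J

Constant-volume legs do no work.
W(ii) = (481)(44 − 21.9) = 10630 J; W(iv) = (210)(21.9 − 44) = -4641 J.
W_net = 10630 − 4641 = 5989 J (the clockwise enclosed area).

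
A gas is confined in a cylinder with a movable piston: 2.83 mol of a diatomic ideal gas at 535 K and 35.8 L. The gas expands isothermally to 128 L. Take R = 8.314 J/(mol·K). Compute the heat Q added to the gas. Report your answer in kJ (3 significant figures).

Isothermal ⇒ ΔU = 0, so Q = W = nRT ln(V₂/V₁).
Q = (2.83)(8.314)(535) ln(128/35.8) = 12588 × 1.274 = 16038 J.

Q ≈ 16.0 kJ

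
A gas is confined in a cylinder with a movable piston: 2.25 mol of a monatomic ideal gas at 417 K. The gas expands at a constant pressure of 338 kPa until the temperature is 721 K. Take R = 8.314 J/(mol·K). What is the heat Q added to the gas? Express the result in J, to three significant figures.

Q ≈ 14200 J

Isobaric: W = nRΔT = (2.25)(8.314)(304) = 5687 J.
ΔU = nCᵥΔT with Cᵥ = 3R/2: ΔU = (2.25)(12.47)(304) = 8530 J.
Q = ΔU + W = 8530 + 5687 = 14217 J.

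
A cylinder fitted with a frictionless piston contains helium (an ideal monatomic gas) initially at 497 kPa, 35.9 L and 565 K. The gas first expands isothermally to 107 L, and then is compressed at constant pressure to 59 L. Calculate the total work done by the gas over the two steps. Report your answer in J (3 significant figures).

Step 1 (isothermal): W = P₁V₁ ln(V₂/V₁) = (17842) ln(107/35.9) = 19485 J.
After step 1: P = 166.8 kPa, V = 107 L, T = 565 K.
Step 2 (isobaric): W = PΔV = (166.8 kPa)(59 − 107 L) = -8004 J.
W_total = 19485 − 8004 = 11481 J.

W_total ≈ 11500 J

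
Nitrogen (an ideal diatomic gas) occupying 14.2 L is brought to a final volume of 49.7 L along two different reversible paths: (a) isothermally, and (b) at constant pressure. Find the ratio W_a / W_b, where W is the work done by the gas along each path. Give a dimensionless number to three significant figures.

Path (a) isothermal: W = P₁V₁ ln(V₂/V₁) → W_a/(P₁V₁) = 1.253.
Path (b) isobaric: W = P₁(V₂ − V₁) → W_b/(P₁V₁) = 2.5.
W_a / W_b = 1.253 / 2.5 = 0.5011.

W_a / W_b ≈ 0.501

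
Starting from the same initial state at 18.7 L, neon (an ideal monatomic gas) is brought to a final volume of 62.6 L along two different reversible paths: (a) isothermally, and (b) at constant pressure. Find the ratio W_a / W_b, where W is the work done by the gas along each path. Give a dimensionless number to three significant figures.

W_a / W_b ≈ 0.515

Path (a) isothermal: W = P₁V₁ ln(V₂/V₁) → W_a/(P₁V₁) = 1.208.
Path (b) isobaric: W = P₁(V₂ − V₁) → W_b/(P₁V₁) = 2.348.
W_a / W_b = 1.208 / 2.348 = 0.5147.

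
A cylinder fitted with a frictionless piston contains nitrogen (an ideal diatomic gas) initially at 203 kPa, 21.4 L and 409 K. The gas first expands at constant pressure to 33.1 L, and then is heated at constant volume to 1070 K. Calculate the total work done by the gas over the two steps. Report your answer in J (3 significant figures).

Step 1 (isobaric): W = PΔV = (203 kPa)(33.1 − 21.4 L) = 2375 J.
Step 2 (isochoric): W = 0 (constant volume).
W_total = 2375 + 0 = 2375 J.

W_total ≈ 2380 J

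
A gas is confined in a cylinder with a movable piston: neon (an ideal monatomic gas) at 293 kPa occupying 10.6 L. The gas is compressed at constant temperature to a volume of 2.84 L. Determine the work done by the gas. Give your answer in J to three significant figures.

W ≈ -4090 J

Isothermal: W = nRT ln(V₂/V₁) = P₁V₁ ln(V₂/V₁).
P₁V₁ = (293 kPa)(10.6 L) = 3106 J.
W = 3106 × ln(2.84/10.6) = 3106 × -1.317
W_by_gas = -4090 J.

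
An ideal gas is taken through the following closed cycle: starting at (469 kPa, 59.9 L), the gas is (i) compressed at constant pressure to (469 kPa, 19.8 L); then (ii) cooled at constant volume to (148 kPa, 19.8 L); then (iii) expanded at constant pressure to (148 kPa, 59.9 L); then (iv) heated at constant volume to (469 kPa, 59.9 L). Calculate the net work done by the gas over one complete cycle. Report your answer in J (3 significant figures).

Constant-volume legs do no work.
W(i) = (469)(19.8 − 59.9) = -18807 J; W(iii) = (148)(59.9 − 19.8) = 5935 J.
W_net = -18807 + 5935 = -12872 J (the counter-clockwise enclosed area).

W_net ≈ -12900 J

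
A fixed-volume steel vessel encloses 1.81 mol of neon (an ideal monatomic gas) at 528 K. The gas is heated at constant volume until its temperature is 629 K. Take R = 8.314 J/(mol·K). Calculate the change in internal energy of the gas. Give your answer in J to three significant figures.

ΔU ≈ 2280 J

Constant volume ⇒ W = 0, so Q = ΔU = nCᵥΔT with Cᵥ = 3R/2 = 12.47 J/(mol·K).
ΔU = (1.81)(12.47)(629 − 528) = 2280 J.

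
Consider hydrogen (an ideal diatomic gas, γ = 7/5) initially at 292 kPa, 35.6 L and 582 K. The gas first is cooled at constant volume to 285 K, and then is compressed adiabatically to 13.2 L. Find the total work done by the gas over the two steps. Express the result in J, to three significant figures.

Step 1 (isochoric): W = 0 (constant volume).
After step 1: P = 143 kPa (V unchanged).
Step 2 (adiabatic): W = (P₁V₁ − P₂V₂)/(γ−1) = (5090 − 7570)/0.4 = -6199 J.
W_total = 0 − 6199 = -6199 J.

W_total ≈ -6200 J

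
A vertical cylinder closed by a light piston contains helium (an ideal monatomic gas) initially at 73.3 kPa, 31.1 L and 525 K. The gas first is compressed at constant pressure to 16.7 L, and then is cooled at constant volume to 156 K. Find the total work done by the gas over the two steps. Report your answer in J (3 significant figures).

W_total ≈ -1060 J

Step 1 (isobaric): W = PΔV = (73.3 kPa)(16.7 − 31.1 L) = -1056 J.
Step 2 (isochoric): W = 0 (constant volume).
W_total = -1056 + 0 = -1056 J.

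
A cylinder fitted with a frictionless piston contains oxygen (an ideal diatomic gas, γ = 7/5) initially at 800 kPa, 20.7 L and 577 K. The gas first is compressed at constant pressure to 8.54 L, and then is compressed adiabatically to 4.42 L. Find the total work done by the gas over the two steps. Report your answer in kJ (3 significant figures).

W_total ≈ -14.9 kJ

Step 1 (isobaric): W = PΔV = (800 kPa)(8.54 − 20.7 L) = -9728 J.
After step 1: P = 800 kPa, V = 8.54 L, T = 238 K.
Step 2 (adiabatic): W = (P₁V₁ − P₂V₂)/(γ−1) = (6832 − 8891)/0.4 = -5148 J.
W_total = -9728 − 5148 = -14876 J.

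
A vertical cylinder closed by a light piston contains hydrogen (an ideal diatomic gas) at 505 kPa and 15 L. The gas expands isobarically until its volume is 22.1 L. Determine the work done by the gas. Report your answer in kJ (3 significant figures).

W ≈ 3.59 kJ

Isobaric: W = P ΔV.
W = (505 kPa)(22.1 − 15 L) = (505)(7.1) = 3586 J.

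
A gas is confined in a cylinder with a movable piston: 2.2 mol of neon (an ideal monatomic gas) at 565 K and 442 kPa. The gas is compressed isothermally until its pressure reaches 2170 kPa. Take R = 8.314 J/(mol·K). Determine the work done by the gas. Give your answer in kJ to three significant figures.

Isothermal process: W = nRT ln(V₂/V₁) = nRT ln(P₁/P₂).
W = (2.2)(8.314)(565) × ln(442/2170)
  = 10334 × ln(0.2037) = 10334 × -1.591
W_by_gas = -16444 J.

W ≈ -16.4 kJ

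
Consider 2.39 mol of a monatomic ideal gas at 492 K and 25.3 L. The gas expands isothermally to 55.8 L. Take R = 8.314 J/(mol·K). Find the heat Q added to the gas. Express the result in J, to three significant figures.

Q ≈ 7730 J

Isothermal ⇒ ΔU = 0, so Q = W = nRT ln(V₂/V₁).
Q = (2.39)(8.314)(492) ln(55.8/25.3) = 9776 × 0.791 = 7733 J.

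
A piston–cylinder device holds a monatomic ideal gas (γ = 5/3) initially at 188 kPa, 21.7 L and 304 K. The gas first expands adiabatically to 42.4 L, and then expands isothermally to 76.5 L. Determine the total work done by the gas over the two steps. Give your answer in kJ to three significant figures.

W_total ≈ 3.74 kJ

Step 1 (adiabatic): W = (P₁V₁ − P₂V₂)/(γ−1) = (4080 − 2610)/0.667 = 2204 J.
After step 1: P = 61.56 kPa, V = 42.4 L, T = 194.5 K.
Step 2 (isothermal): W = P₁V₁ ln(V₂/V₁) = (2610) ln(76.5/42.4) = 1540 J.
W_total = 2204 + 1540 = 3744 J.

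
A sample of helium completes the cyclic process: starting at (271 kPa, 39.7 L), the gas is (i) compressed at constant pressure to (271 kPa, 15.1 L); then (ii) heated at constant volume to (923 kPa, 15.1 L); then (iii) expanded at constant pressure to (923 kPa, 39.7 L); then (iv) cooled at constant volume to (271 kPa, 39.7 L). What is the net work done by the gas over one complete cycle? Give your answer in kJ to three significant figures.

W_net ≈ 16.0 kJ

Constant-volume legs do no work.
W(i) = (271)(15.1 − 39.7) = -6667 J; W(iii) = (923)(39.7 − 15.1) = 22706 J.
W_net = -6667 + 22706 = 16039 J (the clockwise enclosed area).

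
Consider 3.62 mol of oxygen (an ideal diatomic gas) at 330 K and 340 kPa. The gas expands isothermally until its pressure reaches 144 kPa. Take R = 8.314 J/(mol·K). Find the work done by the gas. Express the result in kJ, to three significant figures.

W ≈ 8.53 kJ

Isothermal process: W = nRT ln(V₂/V₁) = nRT ln(P₁/P₂).
W = (3.62)(8.314)(330) × ln(340/144)
  = 9932 × ln(2.361) = 9932 × 0.8591
W_by_gas = 8533 J.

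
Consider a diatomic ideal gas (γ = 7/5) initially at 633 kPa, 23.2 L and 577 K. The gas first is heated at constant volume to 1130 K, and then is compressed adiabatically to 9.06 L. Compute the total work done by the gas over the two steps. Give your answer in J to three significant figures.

W_total ≈ -32800 J

Step 1 (isochoric): W = 0 (constant volume).
After step 1: P = 1240 kPa (V unchanged).
Step 2 (adiabatic): W = (P₁V₁ − P₂V₂)/(γ−1) = (28760 − 41893)/0.4 = -32831 J.
W_total = 0 − 32831 = -32831 J.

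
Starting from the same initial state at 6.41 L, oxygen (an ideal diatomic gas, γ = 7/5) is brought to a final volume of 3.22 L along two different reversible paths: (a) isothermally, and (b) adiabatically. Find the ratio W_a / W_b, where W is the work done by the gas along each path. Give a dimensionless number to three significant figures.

W_a / W_b ≈ 0.869

Path (a) isothermal: W = P₁V₁ ln(V₂/V₁) → W_a/(P₁V₁) = -0.6885.
Path (b) adiabatic: W = P₁V₁(1 − (V₁/V₂)^(γ−1))/(γ−1) → W_b/(P₁V₁) = -0.7926.
W_a / W_b = -0.6885 / -0.7926 = 0.8686.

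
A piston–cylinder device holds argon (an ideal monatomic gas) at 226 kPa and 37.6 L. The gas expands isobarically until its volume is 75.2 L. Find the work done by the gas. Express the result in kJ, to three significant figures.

W ≈ 8.50 kJ

Isobaric: W = P ΔV.
W = (226 kPa)(75.2 − 37.6 L) = (226)(37.6) = 8498 J.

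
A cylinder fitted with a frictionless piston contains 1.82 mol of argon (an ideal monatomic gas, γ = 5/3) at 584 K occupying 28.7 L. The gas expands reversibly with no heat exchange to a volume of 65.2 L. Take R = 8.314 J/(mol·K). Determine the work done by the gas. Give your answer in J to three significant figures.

W ≈ 5580 J

Adiabatic: TV^(γ−1) = const with γ = 5/3.
T₂ = T₁ (V₁/V₂)^(γ−1) = 584 × (28.7/65.2)^0.667 = 584 × 0.5787 = 337.9 K.
W_by = nCᵥ(T₁ − T₂) = (1.82)(12.47)(584 − 337.9) = 5585 J.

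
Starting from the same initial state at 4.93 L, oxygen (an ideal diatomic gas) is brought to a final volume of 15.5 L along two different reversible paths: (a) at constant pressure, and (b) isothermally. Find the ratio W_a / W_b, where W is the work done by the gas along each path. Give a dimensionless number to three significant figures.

Path (a) isobaric: W = P₁(V₂ − V₁) → W_a/(P₁V₁) = 2.144.
Path (b) isothermal: W = P₁V₁ ln(V₂/V₁) → W_b/(P₁V₁) = 1.146.
W_a / W_b = 2.144 / 1.146 = 1.872.

W_a / W_b ≈ 1.87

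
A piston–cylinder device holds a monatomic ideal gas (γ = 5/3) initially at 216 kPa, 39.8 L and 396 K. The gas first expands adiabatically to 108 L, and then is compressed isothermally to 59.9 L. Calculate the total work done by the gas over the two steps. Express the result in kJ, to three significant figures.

W_total ≈ 3.66 kJ

Step 1 (adiabatic): W = (P₁V₁ − P₂V₂)/(γ−1) = (8597 − 4419)/0.667 = 6267 J.
After step 1: P = 40.92 kPa, V = 108 L, T = 203.5 K.
Step 2 (isothermal): W = P₁V₁ ln(V₂/V₁) = (4419) ln(59.9/108) = -2605 J.
W_total = 6267 − 2605 = 3662 J.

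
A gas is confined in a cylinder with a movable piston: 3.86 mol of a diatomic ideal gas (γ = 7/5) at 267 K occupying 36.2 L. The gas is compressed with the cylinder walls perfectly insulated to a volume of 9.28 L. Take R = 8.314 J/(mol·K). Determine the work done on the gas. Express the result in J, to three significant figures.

Adiabatic: TV^(γ−1) = const with γ = 7/5.
T₂ = T₁ (V₁/V₂)^(γ−1) = 267 × (36.2/9.28)^0.4 = 267 × 1.724 = 460.2 K.
W_by = nCᵥ(T₁ − T₂) = (3.86)(20.79)(267 − 460.2) = -15503 J.
Work on gas = −W_by = 15503 J.

W ≈ 15500 J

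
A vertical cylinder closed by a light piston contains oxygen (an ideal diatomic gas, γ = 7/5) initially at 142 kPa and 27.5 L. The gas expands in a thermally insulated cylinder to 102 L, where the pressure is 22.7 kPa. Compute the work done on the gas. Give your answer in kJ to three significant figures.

W ≈ -3.97 kJ

Adiabatic: W = (P₁V₁ − P₂V₂)/(γ − 1) with γ = 7/5.
P₁V₁ = 3905 J, P₂V₂ = 2315 J.
W = (3905 − 2315) / 0.4 = 3974 J.
Work on gas = −W_by = -3974 J.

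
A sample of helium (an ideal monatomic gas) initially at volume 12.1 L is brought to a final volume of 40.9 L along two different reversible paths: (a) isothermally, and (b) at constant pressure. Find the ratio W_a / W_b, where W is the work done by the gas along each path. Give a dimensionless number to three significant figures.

Path (a) isothermal: W = P₁V₁ ln(V₂/V₁) → W_a/(P₁V₁) = 1.218.
Path (b) isobaric: W = P₁(V₂ − V₁) → W_b/(P₁V₁) = 2.38.
W_a / W_b = 1.218 / 2.38 = 0.5117.

W_a / W_b ≈ 0.512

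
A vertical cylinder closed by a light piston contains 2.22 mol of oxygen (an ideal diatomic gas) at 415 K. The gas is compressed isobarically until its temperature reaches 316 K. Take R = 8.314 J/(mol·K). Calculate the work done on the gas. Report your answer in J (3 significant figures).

W ≈ 1830 J

Isobaric: W = P ΔV = nR ΔT.
W = (2.22)(8.314)(316 − 415) = -1827 J.
Work on gas = −W_by = 1827 J.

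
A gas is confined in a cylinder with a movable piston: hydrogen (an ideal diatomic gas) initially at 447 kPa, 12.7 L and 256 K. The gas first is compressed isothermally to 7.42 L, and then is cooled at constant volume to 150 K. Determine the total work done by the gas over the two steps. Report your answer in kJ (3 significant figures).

Step 1 (isothermal): W = P₁V₁ ln(V₂/V₁) = (5677) ln(7.42/12.7) = -3051 J.
Step 2 (isochoric): W = 0 (constant volume).
W_total = -3051 + 0 = -3051 J.

W_total ≈ -3.05 kJ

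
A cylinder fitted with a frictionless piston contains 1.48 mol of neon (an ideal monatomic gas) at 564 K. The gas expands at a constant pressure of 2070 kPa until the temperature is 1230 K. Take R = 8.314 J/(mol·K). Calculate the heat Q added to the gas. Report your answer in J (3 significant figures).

Q ≈ 20500 J

Isobaric: W = nRΔT = (1.48)(8.314)(666) = 8195 J.
ΔU = nCᵥΔT with Cᵥ = 3R/2: ΔU = (1.48)(12.47)(666) = 12292 J.
Q = ΔU + W = 12292 + 8195 = 20487 J.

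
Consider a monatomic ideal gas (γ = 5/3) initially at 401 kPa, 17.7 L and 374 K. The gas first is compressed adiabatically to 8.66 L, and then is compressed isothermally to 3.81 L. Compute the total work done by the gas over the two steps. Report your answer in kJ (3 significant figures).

W_total ≈ -15.9 kJ

Step 1 (adiabatic): W = (P₁V₁ − P₂V₂)/(γ−1) = (7098 − 11431)/0.667 = -6500 J.
After step 1: P = 1320 kPa, V = 8.66 L, T = 602.3 K.
Step 2 (isothermal): W = P₁V₁ ln(V₂/V₁) = (11431) ln(3.81/8.66) = -9386 J.
W_total = -6500 − 9386 = -15886 J.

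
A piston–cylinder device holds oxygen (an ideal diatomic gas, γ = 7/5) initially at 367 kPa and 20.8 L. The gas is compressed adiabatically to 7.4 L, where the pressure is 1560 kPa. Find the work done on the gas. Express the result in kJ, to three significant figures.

Adiabatic: W = (P₁V₁ − P₂V₂)/(γ − 1) with γ = 7/5.
P₁V₁ = 7634 J, P₂V₂ = 11544 J.
W = (7634 − 11544) / 0.4 = -9776 J.
Work on gas = −W_by = 9776 J.

W ≈ 9.78 kJ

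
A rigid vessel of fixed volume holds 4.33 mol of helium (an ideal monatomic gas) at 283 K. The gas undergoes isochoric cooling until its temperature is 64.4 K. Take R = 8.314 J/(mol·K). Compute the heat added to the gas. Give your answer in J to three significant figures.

Constant volume ⇒ W = 0, so Q = ΔU = nCᵥΔT with Cᵥ = 3R/2 = 12.47 J/(mol·K).
ΔU = (4.33)(12.47)(64.4 − 283) = -11804 J.

Q ≈ -11800 J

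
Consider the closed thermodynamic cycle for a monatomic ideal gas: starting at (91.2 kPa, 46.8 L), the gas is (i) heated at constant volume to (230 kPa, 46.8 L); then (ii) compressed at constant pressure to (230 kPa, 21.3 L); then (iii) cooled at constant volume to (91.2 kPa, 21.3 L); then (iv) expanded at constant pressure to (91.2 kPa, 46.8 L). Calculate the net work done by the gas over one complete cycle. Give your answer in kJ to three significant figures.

Constant-volume legs do no work.
W(ii) = (230)(21.3 − 46.8) = -5865 J; W(iv) = (91.2)(46.8 − 21.3) = 2326 J.
W_net = -5865 + 2326 = -3539 J (the counter-clockwise enclosed area).

W_net ≈ -3.54 kJ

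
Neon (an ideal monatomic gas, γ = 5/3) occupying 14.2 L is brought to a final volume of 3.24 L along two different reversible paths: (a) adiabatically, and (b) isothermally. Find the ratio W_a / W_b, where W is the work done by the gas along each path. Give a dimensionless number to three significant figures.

Path (a) adiabatic: W = P₁V₁(1 − (V₁/V₂)^(γ−1))/(γ−1) → W_a/(P₁V₁) = -2.517.
Path (b) isothermal: W = P₁V₁ ln(V₂/V₁) → W_b/(P₁V₁) = -1.478.
W_a / W_b = -2.517 / -1.478 = 1.703.

W_a / W_b ≈ 1.70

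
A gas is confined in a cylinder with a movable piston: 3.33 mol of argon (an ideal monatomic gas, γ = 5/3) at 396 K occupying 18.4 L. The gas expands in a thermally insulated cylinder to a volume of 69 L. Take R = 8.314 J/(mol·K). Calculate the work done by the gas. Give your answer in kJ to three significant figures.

W ≈ 9.63 kJ

Adiabatic: TV^(γ−1) = const with γ = 5/3.
T₂ = T₁ (V₁/V₂)^(γ−1) = 396 × (18.4/69)^0.667 = 396 × 0.4143 = 164.1 K.
W_by = nCᵥ(T₁ − T₂) = (3.33)(12.47)(396 − 164.1) = 9632 J.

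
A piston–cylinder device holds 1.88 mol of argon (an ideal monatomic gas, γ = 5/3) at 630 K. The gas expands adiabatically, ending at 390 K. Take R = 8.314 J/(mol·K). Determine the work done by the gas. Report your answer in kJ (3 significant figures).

Adiabatic ⇒ Q = 0, so W_by = −ΔU = nCᵥ(T₁ − T₂).
Cᵥ = 3R/2 = 12.47 J/(mol·K).
W = (1.88)(12.47)(630 − 390) = 5627 J.

W ≈ 5.63 kJ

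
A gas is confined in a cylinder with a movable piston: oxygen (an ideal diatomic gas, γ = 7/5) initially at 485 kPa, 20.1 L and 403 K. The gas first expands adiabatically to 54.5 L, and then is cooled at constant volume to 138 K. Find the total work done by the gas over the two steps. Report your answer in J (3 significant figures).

Step 1 (adiabatic): W = (P₁V₁ − P₂V₂)/(γ−1) = (9748 − 6541)/0.4 = 8018 J.
Step 2 (isochoric): W = 0 (constant volume).
W_total = 8018 + 0 = 8018 J.

W_total ≈ 8020 J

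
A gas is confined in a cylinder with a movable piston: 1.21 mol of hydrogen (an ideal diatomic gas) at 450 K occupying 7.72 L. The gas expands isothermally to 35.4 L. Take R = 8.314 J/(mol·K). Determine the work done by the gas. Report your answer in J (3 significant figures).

W ≈ 6890 J

Isothermal: W = nRT ln(V₂/V₁).
W = (1.21)(8.314)(450) × ln(35.4/7.72)
  = 4527 × 1.523
W_by_gas = 6894 J.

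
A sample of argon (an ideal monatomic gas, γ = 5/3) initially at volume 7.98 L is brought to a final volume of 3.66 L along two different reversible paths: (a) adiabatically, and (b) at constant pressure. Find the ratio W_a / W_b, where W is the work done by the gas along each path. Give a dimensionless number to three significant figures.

W_a / W_b ≈ 1.89

Path (a) adiabatic: W = P₁V₁(1 − (V₁/V₂)^(γ−1))/(γ−1) → W_a/(P₁V₁) = -1.022.
Path (b) isobaric: W = P₁(V₂ − V₁) → W_b/(P₁V₁) = -0.5414.
W_a / W_b = -1.022 / -0.5414 = 1.888.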